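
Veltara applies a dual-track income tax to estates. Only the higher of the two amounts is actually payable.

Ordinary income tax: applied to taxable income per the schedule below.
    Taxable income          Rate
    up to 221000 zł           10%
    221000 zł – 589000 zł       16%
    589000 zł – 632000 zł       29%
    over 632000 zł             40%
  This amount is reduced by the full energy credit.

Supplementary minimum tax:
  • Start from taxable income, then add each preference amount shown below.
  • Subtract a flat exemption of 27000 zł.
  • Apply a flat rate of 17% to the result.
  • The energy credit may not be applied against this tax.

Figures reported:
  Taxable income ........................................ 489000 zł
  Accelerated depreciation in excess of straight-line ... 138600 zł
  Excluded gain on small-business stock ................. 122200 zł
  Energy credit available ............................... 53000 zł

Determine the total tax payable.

122876 zł

Ordinary income tax:
  221000 zł × 10% = 22100 zł
  268000 zł × 16% = 42880 zł
  → 64980 zł
  Less energy credit 53000 zł → 11980 zł

Supplementary minimum tax:
  Adjusted income: 489000 zł + 138600 zł + 122200 zł = 749800 zł
  Less exemption 27000 zł → base 722800 zł
  722800 zł × 17% = 122876 zł

122876 zł > 11980 zł, so the supplementary minimum tax is the binding amount.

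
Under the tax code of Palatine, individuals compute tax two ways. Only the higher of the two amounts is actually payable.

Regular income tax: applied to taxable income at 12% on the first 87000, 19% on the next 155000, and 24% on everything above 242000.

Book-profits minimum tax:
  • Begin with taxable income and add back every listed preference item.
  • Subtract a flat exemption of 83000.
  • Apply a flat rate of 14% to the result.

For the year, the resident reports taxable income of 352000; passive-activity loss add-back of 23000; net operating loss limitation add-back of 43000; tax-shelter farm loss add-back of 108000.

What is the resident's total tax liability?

66290

Regular income tax:
  87000 × 12% = 10440
  155000 × 19% = 29450
  110000 × 24% = 26400
  → 66290

Book-profits minimum tax:
  Adjusted income: 352000 + 23000 + 43000 + 108000 = 526000
  Less exemption 83000 → base 443000
  443000 × 14% = 62020

66290 > 62020, so the regular income tax governs.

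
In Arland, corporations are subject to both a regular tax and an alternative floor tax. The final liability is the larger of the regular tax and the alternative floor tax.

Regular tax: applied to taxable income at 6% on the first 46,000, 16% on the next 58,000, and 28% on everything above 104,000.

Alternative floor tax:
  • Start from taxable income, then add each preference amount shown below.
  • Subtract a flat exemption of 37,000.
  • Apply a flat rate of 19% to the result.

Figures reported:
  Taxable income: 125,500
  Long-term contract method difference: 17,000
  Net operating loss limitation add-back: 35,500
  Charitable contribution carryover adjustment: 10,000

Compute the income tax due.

28,690

Regular tax:
  46,000 × 6% = 2,760
  58,000 × 16% = 9,280
  21,500 × 28% = 6,020
  → 18,060

Alternative floor tax:
  Adjusted income: 125,500 + 17,000 + 35,500 + 10,000 = 188,000
  Less exemption 37,000 → base 151,000
  151,000 × 19% = 28,690

28,690 > 18,060, so the alternative floor tax is the binding amount.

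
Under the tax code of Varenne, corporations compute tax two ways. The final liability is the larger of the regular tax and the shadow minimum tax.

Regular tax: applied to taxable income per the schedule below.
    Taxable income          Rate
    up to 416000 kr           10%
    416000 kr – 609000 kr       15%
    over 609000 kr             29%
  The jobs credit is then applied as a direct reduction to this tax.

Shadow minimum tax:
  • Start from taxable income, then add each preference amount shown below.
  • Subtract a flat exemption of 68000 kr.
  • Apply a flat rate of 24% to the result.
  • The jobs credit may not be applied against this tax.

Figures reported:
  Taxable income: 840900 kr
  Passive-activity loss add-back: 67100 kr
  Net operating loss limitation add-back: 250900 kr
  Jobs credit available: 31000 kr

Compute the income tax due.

261816 kr

Regular tax:
  416000 kr × 10% = 41600 kr
  193000 kr × 15% = 28950 kr
  231900 kr × 29% = 67251 kr
  → 137801 kr
  Less jobs credit 31000 kr → 106801 kr

Shadow minimum tax:
  Adjusted income: 840900 kr + 67100 kr + 250900 kr = 1158900 kr
  Less exemption 68000 kr → base 1090900 kr
  1090900 kr × 24% = 261816 kr

261816 kr > 106801 kr, so the shadow minimum tax is the binding amount.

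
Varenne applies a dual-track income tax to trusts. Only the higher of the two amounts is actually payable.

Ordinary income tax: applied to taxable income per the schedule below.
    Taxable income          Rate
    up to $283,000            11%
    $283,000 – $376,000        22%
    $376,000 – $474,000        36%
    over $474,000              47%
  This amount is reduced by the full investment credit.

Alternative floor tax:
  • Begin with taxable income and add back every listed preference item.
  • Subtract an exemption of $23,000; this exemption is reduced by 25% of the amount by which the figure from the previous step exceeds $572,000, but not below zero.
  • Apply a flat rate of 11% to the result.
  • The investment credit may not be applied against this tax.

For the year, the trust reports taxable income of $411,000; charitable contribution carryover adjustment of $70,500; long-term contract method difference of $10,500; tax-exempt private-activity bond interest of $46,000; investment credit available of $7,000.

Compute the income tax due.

$57,190

Ordinary income tax:
  $283,000 × 11% = $31,130
  $93,000 × 22% = $20,460
  $35,000 × 36% = $12,600
  → $64,190
  Less investment credit $7,000 → $57,190

Alternative floor tax:
  Adjusted income: $411,000 + $70,500 + $10,500 + $46,000 = $538,000
  Exemption: $538,000 ≤ $572,000, so full $23,000 applies
  Base: $538,000 − $23,000 = $515,000
  $515,000 × 11% = $56,650

$57,190 > $56,650, so the ordinary income tax governs.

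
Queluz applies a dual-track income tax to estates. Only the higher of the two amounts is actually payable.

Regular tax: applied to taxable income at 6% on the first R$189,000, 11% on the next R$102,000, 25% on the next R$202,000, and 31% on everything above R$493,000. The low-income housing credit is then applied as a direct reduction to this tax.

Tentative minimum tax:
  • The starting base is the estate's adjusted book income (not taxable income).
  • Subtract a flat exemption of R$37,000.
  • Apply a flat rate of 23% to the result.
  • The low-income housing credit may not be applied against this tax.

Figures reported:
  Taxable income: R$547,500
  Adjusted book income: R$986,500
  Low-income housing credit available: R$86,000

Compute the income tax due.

Regular tax:
  R$189,000 × 6% = R$11,340
  R$102,000 × 11% = R$11,220
  R$202,000 × 25% = R$50,500
  R$54,500 × 31% = R$16,895
  → R$89,955
  Less low-income housing credit R$86,000 → R$3,955

Tentative minimum tax:
  Base (adjusted book income): R$986,500
  Less exemption R$37,000 → base R$949,500
  R$949,500 × 23% = R$218,385

R$218,385 > R$3,955, so the tentative minimum tax is the binding amount.

R$218,385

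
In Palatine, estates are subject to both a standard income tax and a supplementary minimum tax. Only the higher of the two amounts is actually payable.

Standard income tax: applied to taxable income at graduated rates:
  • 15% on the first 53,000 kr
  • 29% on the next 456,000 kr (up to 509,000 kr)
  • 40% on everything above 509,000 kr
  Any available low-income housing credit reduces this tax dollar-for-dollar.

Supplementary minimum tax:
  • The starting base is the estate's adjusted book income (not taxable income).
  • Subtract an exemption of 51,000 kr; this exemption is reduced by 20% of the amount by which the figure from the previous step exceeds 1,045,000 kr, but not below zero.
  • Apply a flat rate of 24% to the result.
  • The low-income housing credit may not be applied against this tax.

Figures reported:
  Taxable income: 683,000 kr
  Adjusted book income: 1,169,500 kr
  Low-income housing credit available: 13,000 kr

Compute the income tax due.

274,416 kr

Supplementary minimum tax:
  Base (adjusted book income): 1,169,500 kr
  Exemption: 51,000 kr − 20% × (1,169,500 kr − 1,045,000 kr) = 51,000 kr − 24,900 kr = 26,100 kr
  Base: 1,169,500 kr − 26,100 kr = 1,143,400 kr
  1,143,400 kr × 24% = 274,416 kr

Standard income tax:
  53,000 kr × 15% = 7,950 kr
  456,000 kr × 29% = 132,240 kr
  174,000 kr × 40% = 69,600 kr
  → 209,790 kr
  Less low-income housing credit 13,000 kr → 196,790 kr

274,416 kr > 196,790 kr, so the supplementary minimum tax is the binding amount.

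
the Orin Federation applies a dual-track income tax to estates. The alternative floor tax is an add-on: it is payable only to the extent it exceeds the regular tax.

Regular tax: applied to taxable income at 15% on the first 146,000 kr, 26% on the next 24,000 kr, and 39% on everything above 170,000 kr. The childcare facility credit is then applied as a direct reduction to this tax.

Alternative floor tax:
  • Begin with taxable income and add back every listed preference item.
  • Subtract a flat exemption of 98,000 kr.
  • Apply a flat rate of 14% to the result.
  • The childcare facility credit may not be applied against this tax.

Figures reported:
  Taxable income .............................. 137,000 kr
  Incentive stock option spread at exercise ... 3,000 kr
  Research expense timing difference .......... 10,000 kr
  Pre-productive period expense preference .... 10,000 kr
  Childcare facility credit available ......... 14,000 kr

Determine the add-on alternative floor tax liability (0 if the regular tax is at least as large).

2,130 kr

Regular tax:
  137,000 kr × 15% = 20,550 kr
  Less childcare facility credit 14,000 kr → 6,550 kr

Alternative floor tax:
  Adjusted income: 137,000 kr + 3,000 kr + 10,000 kr + 10,000 kr = 160,000 kr
  Less exemption 98,000 kr → base 62,000 kr
  62,000 kr × 14% = 8,680 kr

Excess of alternative floor tax over regular tax: 8,680 kr − 6,550 kr = 2,130 kr.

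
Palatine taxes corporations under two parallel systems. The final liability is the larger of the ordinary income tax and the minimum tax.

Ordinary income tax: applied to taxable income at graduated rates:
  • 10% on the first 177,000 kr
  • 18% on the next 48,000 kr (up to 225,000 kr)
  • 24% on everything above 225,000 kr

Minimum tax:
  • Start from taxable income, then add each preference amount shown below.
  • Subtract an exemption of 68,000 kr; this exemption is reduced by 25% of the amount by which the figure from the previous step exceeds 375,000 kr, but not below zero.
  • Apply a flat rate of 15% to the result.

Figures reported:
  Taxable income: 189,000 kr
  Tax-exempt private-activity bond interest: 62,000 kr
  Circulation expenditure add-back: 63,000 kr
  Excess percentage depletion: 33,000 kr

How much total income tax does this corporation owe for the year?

41,850 kr

Ordinary income tax:
  177,000 kr × 10% = 17,700 kr
  12,000 kr × 18% = 2,160 kr
  → 19,860 kr

Minimum tax:
  Adjusted income: 189,000 kr + 62,000 kr + 63,000 kr + 33,000 kr = 347,000 kr
  Exemption: 347,000 kr ≤ 375,000 kr, so full 68,000 kr applies
  Base: 347,000 kr − 68,000 kr = 279,000 kr
  279,000 kr × 15% = 41,850 kr

41,850 kr > 19,860 kr, so the minimum tax is the binding amount.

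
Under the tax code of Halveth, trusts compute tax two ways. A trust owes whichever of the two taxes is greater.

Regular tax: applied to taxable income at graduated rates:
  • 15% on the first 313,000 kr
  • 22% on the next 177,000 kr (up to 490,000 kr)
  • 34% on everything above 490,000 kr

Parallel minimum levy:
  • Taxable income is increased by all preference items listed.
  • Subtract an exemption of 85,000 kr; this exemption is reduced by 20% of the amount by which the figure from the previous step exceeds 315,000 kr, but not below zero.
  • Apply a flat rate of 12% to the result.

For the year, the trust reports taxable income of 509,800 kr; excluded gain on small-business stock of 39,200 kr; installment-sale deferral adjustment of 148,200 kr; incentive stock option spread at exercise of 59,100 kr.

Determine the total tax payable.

92,622 kr

Parallel minimum levy:
  Adjusted income: 509,800 kr + 39,200 kr + 148,200 kr + 59,100 kr = 756,300 kr
  Exemption: 20% × (756,300 kr − 315,000 kr) = 88,260 kr ≥ 85,000 kr, so the exemption is fully phased out
  Base: 756,300 kr − 0 kr = 756,300 kr
  756,300 kr × 12% = 90,756 kr

Regular tax:
  313,000 kr × 15% = 46,950 kr
  177,000 kr × 22% = 38,940 kr
  19,800 kr × 34% = 6,732 kr
  → 92,622 kr

92,622 kr > 90,756 kr, so the regular tax governs.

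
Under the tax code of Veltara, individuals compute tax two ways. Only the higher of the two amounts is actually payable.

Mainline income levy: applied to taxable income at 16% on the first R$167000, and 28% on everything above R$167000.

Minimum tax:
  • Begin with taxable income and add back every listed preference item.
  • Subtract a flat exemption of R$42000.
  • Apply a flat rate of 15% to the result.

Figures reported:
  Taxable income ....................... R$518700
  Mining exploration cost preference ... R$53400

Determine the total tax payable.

R$125196

Mainline income levy:
  R$167000 × 16% = R$26720
  R$351700 × 28% = R$98476
  → R$125196

Minimum tax:
  Adjusted income: R$518700 + R$53400 = R$572100
  Less exemption R$42000 → base R$530100
  R$530100 × 15% = R$79515

R$125196 > R$79515, so the mainline income levy governs.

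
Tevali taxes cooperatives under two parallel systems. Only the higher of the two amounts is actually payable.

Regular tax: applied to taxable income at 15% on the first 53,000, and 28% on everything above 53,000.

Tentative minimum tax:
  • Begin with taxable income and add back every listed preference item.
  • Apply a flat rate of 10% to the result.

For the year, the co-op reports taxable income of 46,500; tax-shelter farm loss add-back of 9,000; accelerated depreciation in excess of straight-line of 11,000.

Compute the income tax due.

Regular tax:
  46,500 × 15% = 6,975

Tentative minimum tax:
  Adjusted income: 46,500 + 9,000 + 11,000 = 66,500
  66,500 × 10% = 6,650

6,975 > 6,650, so the regular tax governs.

6,975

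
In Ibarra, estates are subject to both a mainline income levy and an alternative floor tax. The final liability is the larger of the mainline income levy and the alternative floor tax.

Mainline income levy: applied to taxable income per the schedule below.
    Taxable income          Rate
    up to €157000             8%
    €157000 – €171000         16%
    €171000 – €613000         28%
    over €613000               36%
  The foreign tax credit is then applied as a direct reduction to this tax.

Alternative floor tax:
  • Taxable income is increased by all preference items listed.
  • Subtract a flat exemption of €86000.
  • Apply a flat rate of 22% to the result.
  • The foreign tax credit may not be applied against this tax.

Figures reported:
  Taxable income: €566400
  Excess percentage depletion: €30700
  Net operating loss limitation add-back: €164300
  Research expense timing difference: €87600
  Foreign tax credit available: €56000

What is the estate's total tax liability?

Mainline income levy:
  €157000 × 8% = €12560
  €14000 × 16% = €2240
  €395400 × 28% = €110712
  → €125512
  Less foreign tax credit €56000 → €69512

Alternative floor tax:
  Adjusted income: €566400 + €30700 + €164300 + €87600 = €849000
  Less exemption €86000 → base €763000
  €763000 × 22% = €167860

€167860 > €69512, so the alternative floor tax is the binding amount.

€167860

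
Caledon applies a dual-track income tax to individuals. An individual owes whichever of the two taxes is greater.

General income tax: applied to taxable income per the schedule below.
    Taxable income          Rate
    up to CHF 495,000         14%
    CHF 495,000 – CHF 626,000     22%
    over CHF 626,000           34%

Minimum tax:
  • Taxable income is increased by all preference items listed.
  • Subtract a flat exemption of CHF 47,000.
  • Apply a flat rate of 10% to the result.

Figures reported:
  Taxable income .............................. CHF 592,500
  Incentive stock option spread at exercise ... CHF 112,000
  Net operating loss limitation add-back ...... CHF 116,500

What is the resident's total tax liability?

CHF 90,750

General income tax:
  CHF 495,000 × 14% = CHF 69,300
  CHF 97,500 × 22% = CHF 21,450
  → CHF 90,750

Minimum tax:
  Adjusted income: CHF 592,500 + CHF 112,000 + CHF 116,500 = CHF 821,000
  Less exemption CHF 47,000 → base CHF 774,000
  CHF 774,000 × 10% = CHF 77,400

CHF 90,750 > CHF 77,400, so the general income tax governs.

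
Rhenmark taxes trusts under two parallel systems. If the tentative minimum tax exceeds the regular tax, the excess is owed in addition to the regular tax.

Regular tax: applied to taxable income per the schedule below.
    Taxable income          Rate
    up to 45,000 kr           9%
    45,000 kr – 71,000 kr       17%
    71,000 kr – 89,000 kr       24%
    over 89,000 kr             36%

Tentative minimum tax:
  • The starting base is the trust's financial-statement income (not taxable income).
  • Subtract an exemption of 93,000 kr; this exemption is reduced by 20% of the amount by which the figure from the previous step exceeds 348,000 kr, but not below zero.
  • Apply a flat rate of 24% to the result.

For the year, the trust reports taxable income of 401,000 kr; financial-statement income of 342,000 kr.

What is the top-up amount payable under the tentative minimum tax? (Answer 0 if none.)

Tentative minimum tax:
  Base (financial-statement income): 342,000 kr
  Exemption: 342,000 kr ≤ 348,000 kr, so full 93,000 kr applies
  Base: 342,000 kr − 93,000 kr = 249,000 kr
  249,000 kr × 24% = 59,760 kr

Regular tax:
  45,000 kr × 9% = 4,050 kr
  26,000 kr × 17% = 4,420 kr
  18,000 kr × 24% = 4,320 kr
  312,000 kr × 36% = 112,320 kr
  → 125,110 kr

59,760 kr ≤ 125,110 kr, so no add-on is due.

0 kr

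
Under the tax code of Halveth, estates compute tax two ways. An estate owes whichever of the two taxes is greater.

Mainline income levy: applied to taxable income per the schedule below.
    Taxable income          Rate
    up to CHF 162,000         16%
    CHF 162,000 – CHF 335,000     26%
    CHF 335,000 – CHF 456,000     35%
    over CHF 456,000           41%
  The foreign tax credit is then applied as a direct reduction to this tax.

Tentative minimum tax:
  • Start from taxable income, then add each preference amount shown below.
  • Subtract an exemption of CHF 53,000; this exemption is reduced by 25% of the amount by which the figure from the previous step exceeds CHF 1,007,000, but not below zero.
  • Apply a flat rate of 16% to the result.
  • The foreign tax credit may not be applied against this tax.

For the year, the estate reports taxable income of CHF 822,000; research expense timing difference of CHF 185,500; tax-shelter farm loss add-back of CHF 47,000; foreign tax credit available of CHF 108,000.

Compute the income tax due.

Tentative minimum tax:
  Adjusted income: CHF 822,000 + CHF 185,500 + CHF 47,000 = CHF 1,054,500
  Exemption: CHF 53,000 − 25% × (CHF 1,054,500 − CHF 1,007,000) = CHF 53,000 − CHF 11,875 = CHF 41,125
  Base: CHF 1,054,500 − CHF 41,125 = CHF 1,013,375
  CHF 1,013,375 × 16% = CHF 162,140

Mainline income levy:
  CHF 162,000 × 16% = CHF 25,920
  CHF 173,000 × 26% = CHF 44,980
  CHF 121,000 × 35% = CHF 42,350
  CHF 366,000 × 41% = CHF 150,060
  → CHF 263,310
  Less foreign tax credit CHF 108,000 → CHF 155,310

CHF 162,140 > CHF 155,310, so the tentative minimum tax is the binding amount.

CHF 162,140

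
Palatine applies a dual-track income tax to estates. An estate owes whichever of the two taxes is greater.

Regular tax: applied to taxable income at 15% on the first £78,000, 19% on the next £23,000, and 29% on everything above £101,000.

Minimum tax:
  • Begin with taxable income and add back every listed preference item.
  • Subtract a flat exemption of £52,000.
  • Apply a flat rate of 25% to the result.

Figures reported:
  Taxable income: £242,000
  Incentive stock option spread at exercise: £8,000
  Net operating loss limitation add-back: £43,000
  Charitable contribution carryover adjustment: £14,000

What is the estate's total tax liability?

£63,750

Minimum tax:
  Adjusted income: £242,000 + £8,000 + £43,000 + £14,000 = £307,000
  Less exemption £52,000 → base £255,000
  £255,000 × 25% = £63,750

Regular tax:
  £78,000 × 15% = £11,700
  £23,000 × 19% = £4,370
  £141,000 × 29% = £40,890
  → £56,960

£63,750 > £56,960, so the minimum tax is the binding amount.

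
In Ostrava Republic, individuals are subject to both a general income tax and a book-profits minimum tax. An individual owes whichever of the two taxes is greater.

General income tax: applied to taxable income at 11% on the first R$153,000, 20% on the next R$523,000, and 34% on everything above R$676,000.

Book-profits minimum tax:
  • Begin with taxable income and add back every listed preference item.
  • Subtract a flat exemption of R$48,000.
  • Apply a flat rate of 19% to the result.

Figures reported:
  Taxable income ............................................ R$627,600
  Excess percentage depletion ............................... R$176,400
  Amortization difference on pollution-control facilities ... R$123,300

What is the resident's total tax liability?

Book-profits minimum tax:
  Adjusted income: R$627,600 + R$176,400 + R$123,300 = R$927,300
  Less exemption R$48,000 → base R$879,300
  R$879,300 × 19% = R$167,067

General income tax:
  R$153,000 × 11% = R$16,830
  R$474,600 × 20% = R$94,920
  → R$111,750

R$167,067 > R$111,750, so the book-profits minimum tax is the binding amount.

R$167,067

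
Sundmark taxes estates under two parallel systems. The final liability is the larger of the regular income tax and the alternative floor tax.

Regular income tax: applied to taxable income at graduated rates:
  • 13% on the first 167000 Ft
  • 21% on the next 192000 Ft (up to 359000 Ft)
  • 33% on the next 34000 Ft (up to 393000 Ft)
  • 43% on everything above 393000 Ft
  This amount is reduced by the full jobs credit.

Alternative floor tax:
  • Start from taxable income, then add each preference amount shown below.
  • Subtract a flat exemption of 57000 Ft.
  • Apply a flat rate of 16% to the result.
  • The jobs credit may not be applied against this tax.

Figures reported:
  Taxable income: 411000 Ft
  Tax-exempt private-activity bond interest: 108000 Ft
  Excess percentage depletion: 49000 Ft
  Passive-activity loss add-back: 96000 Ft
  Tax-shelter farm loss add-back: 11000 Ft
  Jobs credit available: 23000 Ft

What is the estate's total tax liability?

98880 Ft

Alternative floor tax:
  Adjusted income: 411000 Ft + 108000 Ft + 49000 Ft + 96000 Ft + 11000 Ft = 675000 Ft
  Less exemption 57000 Ft → base 618000 Ft
  618000 Ft × 16% = 98880 Ft

Regular income tax:
  167000 Ft × 13% = 21710 Ft
  192000 Ft × 21% = 40320 Ft
  34000 Ft × 33% = 11220 Ft
  18000 Ft × 43% = 7740 Ft
  → 80990 Ft
  Less jobs credit 23000 Ft → 57990 Ft

98880 Ft > 57990 Ft, so the alternative floor tax is the binding amount.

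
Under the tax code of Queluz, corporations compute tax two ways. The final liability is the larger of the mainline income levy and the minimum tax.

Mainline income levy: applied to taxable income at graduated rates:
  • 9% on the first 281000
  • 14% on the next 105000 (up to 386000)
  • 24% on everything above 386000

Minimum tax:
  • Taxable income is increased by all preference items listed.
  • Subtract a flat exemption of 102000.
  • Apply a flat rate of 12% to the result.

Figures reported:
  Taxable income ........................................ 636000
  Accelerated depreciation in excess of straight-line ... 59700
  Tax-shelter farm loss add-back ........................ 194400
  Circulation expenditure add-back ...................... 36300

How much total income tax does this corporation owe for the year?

Minimum tax:
  Adjusted income: 636000 + 59700 + 194400 + 36300 = 926400
  Less exemption 102000 → base 824400
  824400 × 12% = 98928

Mainline income levy:
  281000 × 9% = 25290
  105000 × 14% = 14700
  250000 × 24% = 60000
  → 99990

99990 > 98928, so the mainline income levy governs.

99990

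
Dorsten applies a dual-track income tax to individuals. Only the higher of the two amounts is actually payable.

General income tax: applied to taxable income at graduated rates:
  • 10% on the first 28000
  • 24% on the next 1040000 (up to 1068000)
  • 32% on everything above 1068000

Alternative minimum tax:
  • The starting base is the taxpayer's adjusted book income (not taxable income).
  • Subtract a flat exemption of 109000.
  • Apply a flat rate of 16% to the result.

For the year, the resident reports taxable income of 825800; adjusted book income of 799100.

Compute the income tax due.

General income tax:
  28000 × 10% = 2800
  797800 × 24% = 191472
  → 194272

Alternative minimum tax:
  Base (adjusted book income): 799100
  Less exemption 109000 → base 690100
  690100 × 16% = 110416

194272 > 110416, so the general income tax governs.

194272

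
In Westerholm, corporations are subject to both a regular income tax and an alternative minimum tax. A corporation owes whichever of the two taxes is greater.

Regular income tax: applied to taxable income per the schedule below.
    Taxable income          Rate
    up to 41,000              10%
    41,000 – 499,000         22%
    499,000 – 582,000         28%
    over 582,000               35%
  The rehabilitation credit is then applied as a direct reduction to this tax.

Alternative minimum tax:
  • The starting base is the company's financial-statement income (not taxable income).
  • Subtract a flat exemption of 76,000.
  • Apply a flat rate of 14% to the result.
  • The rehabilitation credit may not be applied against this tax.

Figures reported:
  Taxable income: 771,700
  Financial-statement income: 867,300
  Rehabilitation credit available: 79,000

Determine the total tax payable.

115,495

Alternative minimum tax:
  Base (financial-statement income): 867,300
  Less exemption 76,000 → base 791,300
  791,300 × 14% = 110,782

Regular income tax:
  41,000 × 10% = 4,100
  458,000 × 22% = 100,760
  83,000 × 28% = 23,240
  189,700 × 35% = 66,395
  → 194,495
  Less rehabilitation credit 79,000 → 115,495

115,495 > 110,782, so the regular income tax governs.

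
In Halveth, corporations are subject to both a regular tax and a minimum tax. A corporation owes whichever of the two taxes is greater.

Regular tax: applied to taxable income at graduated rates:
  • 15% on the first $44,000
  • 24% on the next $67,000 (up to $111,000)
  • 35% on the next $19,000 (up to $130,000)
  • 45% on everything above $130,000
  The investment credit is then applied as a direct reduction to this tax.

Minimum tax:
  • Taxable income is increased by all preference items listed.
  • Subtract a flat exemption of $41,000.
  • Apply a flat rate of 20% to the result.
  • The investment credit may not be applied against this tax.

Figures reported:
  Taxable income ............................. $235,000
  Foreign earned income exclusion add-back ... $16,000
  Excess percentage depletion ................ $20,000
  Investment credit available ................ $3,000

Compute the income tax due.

Regular tax:
  $44,000 × 15% = $6,600
  $67,000 × 24% = $16,080
  $19,000 × 35% = $6,650
  $105,000 × 45% = $47,250
  → $76,580
  Less investment credit $3,000 → $73,580

Minimum tax:
  Adjusted income: $235,000 + $16,000 + $20,000 = $271,000
  Less exemption $41,000 → base $230,000
  $230,000 × 20% = $46,000

$73,580 > $46,000, so the regular tax governs.

$73,580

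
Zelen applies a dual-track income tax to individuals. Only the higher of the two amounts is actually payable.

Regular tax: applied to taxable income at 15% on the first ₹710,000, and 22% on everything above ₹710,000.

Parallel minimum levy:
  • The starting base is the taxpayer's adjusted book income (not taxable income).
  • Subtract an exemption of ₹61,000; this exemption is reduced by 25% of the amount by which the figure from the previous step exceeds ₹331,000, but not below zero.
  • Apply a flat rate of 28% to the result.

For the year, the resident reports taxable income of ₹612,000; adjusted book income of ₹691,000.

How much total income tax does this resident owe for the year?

₹193,480

Regular tax:
  ₹612,000 × 15% = ₹91,800

Parallel minimum levy:
  Base (adjusted book income): ₹691,000
  Exemption: 25% × (₹691,000 − ₹331,000) = ₹90,000 ≥ ₹61,000, so the exemption is fully phased out
  Base: ₹691,000 − ₹0 = ₹691,000
  ₹691,000 × 28% = ₹193,480

₹193,480 > ₹91,800, so the parallel minimum levy is the binding amount.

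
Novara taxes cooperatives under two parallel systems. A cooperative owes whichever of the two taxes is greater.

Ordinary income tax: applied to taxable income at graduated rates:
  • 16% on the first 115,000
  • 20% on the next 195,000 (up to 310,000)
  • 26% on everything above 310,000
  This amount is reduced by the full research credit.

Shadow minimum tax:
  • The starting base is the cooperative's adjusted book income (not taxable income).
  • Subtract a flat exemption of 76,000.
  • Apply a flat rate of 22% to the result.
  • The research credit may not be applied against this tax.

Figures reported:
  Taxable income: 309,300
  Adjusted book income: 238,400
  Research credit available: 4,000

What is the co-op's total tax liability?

Shadow minimum tax:
  Base (adjusted book income): 238,400
  Less exemption 76,000 → base 162,400
  162,400 × 22% = 35,728

Ordinary income tax:
  115,000 × 16% = 18,400
  194,300 × 20% = 38,860
  → 57,260
  Less research credit 4,000 → 53,260

53,260 > 35,728, so the ordinary income tax governs.

53,260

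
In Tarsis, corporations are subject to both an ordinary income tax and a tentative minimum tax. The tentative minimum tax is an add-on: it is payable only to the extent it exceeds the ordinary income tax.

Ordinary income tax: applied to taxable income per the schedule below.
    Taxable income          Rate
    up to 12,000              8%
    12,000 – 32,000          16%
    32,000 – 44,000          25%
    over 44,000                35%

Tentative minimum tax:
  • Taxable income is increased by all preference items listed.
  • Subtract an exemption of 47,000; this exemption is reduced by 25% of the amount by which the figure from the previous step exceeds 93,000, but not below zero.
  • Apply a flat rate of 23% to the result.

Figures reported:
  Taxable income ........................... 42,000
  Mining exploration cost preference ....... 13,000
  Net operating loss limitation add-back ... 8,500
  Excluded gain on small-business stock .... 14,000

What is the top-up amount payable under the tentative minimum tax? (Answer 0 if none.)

Ordinary income tax:
  12,000 × 8% = 960
  20,000 × 16% = 3,200
  10,000 × 25% = 2,500
  → 6,660

Tentative minimum tax:
  Adjusted income: 42,000 + 13,000 + 8,500 + 14,000 = 77,500
  Exemption: 77,500 ≤ 93,000, so full 47,000 applies
  Base: 77,500 − 47,000 = 30,500
  30,500 × 23% = 7,015

Excess of tentative minimum tax over ordinary income tax: 7,015 − 6,660 = 355.

355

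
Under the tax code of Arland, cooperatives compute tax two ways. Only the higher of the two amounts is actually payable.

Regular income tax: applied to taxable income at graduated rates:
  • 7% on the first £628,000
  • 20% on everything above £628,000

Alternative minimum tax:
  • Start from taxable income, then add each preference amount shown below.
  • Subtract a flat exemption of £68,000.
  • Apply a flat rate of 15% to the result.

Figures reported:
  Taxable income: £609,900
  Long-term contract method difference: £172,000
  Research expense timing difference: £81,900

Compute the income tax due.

Regular income tax:
  £609,900 × 7% = £42,693

Alternative minimum tax:
  Adjusted income: £609,900 + £172,000 + £81,900 = £863,800
  Less exemption £68,000 → base £795,800
  £795,800 × 15% = £119,370

£119,370 > £42,693, so the alternative minimum tax is the binding amount.

£119,370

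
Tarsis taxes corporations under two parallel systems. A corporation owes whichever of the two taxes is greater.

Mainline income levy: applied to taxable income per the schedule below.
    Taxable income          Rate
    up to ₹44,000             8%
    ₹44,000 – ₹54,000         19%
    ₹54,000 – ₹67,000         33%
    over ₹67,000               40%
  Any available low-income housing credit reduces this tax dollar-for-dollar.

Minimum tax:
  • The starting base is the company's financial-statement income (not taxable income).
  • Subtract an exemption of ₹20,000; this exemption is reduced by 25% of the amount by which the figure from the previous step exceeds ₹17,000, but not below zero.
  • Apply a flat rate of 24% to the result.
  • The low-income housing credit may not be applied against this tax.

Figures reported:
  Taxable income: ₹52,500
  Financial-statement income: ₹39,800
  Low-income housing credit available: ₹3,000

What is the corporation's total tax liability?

₹6,120

Minimum tax:
  Base (financial-statement income): ₹39,800
  Exemption: ₹20,000 − 25% × (₹39,800 − ₹17,000) = ₹20,000 − ₹5,700 = ₹14,300
  Base: ₹39,800 − ₹14,300 = ₹25,500
  ₹25,500 × 24% = ₹6,120

Mainline income levy:
  ₹44,000 × 8% = ₹3,520
  ₹8,500 × 19% = ₹1,615
  → ₹5,135
  Less low-income housing credit ₹3,000 → ₹2,135

₹6,120 > ₹2,135, so the minimum tax is the binding amount.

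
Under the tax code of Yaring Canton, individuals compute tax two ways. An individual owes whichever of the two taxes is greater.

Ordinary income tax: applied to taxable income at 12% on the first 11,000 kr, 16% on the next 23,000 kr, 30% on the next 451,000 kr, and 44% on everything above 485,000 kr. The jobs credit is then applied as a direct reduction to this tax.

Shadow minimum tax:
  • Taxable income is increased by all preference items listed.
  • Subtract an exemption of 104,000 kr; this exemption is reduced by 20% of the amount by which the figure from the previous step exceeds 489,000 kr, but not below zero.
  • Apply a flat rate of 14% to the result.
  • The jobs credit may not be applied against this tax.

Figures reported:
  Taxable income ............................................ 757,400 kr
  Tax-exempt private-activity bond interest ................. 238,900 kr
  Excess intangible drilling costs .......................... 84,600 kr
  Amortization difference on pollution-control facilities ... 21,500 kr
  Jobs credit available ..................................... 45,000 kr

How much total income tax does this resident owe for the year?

Shadow minimum tax:
  Adjusted income: 757,400 kr + 238,900 kr + 84,600 kr + 21,500 kr = 1,102,400 kr
  Exemption: 20% × (1,102,400 kr − 489,000 kr) = 122,680 kr ≥ 104,000 kr, so the exemption is fully phased out
  Base: 1,102,400 kr − 0 kr = 1,102,400 kr
  1,102,400 kr × 14% = 154,336 kr

Ordinary income tax:
  11,000 kr × 12% = 1,320 kr
  23,000 kr × 16% = 3,680 kr
  451,000 kr × 30% = 135,300 kr
  272,400 kr × 44% = 119,856 kr
  → 260,156 kr
  Less jobs credit 45,000 kr → 215,156 kr

215,156 kr > 154,336 kr, so the ordinary income tax governs.

215,156 kr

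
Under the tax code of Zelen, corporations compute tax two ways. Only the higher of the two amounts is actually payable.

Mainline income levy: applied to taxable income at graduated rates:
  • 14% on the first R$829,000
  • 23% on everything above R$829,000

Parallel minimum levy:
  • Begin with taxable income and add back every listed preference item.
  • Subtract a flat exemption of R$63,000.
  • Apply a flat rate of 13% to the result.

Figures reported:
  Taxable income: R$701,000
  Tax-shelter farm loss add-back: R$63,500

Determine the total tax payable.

Mainline income levy:
  R$701,000 × 14% = R$98,140

Parallel minimum levy:
  Adjusted income: R$701,000 + R$63,500 = R$764,500
  Less exemption R$63,000 → base R$701,500
  R$701,500 × 13% = R$91,195

R$98,140 > R$91,195, so the mainline income levy governs.

R$98,140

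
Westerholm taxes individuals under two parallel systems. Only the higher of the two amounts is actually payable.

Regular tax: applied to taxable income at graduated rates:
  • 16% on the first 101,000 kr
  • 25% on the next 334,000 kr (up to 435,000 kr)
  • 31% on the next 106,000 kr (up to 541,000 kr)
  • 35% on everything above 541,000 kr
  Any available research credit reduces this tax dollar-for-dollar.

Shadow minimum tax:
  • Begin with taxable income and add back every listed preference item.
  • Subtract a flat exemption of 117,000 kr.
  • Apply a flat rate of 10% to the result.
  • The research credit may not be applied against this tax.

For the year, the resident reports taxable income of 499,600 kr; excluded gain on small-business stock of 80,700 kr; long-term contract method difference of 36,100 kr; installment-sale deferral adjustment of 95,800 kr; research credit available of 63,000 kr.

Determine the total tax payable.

59,520 kr

Regular tax:
  101,000 kr × 16% = 16,160 kr
  334,000 kr × 25% = 83,500 kr
  64,600 kr × 31% = 20,026 kr
  → 119,686 kr
  Less research credit 63,000 kr → 56,686 kr

Shadow minimum tax:
  Adjusted income: 499,600 kr + 80,700 kr + 36,100 kr + 95,800 kr = 712,200 kr
  Less exemption 117,000 kr → base 595,200 kr
  595,200 kr × 10% = 59,520 kr

59,520 kr > 56,686 kr, so the shadow minimum tax is the binding amount.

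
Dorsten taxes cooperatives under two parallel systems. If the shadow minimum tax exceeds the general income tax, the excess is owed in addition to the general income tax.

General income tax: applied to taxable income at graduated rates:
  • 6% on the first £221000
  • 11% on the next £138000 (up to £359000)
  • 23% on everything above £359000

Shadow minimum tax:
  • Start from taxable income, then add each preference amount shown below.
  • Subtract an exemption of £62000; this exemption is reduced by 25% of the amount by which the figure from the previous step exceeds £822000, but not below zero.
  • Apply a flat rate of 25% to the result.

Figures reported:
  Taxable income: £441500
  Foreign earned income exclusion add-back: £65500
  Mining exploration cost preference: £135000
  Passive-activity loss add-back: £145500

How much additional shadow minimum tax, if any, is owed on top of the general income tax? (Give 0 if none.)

£133960

Shadow minimum tax:
  Adjusted income: £441500 + £65500 + £135000 + £145500 = £787500
  Exemption: £787500 ≤ £822000, so full £62000 applies
  Base: £787500 − £62000 = £725500
  £725500 × 25% = £181375

General income tax:
  £221000 × 6% = £13260
  £138000 × 11% = £15180
  £82500 × 23% = £18975
  → £47415

Excess of shadow minimum tax over general income tax: £181375 − £47415 = £133960.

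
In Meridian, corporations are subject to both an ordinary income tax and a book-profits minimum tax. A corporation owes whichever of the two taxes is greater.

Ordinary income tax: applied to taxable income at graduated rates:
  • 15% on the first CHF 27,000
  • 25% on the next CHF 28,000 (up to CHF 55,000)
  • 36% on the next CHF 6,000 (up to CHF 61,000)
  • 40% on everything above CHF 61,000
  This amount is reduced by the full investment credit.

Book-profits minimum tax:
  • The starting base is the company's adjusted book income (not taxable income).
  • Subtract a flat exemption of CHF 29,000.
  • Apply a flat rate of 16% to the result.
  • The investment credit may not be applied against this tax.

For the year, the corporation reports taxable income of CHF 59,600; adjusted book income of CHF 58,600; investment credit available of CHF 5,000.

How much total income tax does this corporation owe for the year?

Book-profits minimum tax:
  Base (adjusted book income): CHF 58,600
  Less exemption CHF 29,000 → base CHF 29,600
  CHF 29,600 × 16% = CHF 4,736

Ordinary income tax:
  CHF 27,000 × 15% = CHF 4,050
  CHF 28,000 × 25% = CHF 7,000
  CHF 4,600 × 36% = CHF 1,656
  → CHF 12,706
  Less investment credit CHF 5,000 → CHF 7,706

CHF 7,706 > CHF 4,736, so the ordinary income tax governs.

CHF 7,706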